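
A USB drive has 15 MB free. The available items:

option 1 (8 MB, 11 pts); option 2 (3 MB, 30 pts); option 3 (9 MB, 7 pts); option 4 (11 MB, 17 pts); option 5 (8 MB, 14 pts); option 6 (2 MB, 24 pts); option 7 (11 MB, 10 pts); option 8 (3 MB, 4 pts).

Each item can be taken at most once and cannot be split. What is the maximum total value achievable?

This is a 0/1 knapsack; check combinations near the capacity.
- option 2+option 5+option 6: size 3+8+2=13, value 30+14+24=68
- option 1+option 2+option 6: size 8+3+2=13, value 11+30+24=65
- option 2+option 3+option 6: size 3+9+2=14, value 30+7+24=61
Best: 68 pts.

68 pts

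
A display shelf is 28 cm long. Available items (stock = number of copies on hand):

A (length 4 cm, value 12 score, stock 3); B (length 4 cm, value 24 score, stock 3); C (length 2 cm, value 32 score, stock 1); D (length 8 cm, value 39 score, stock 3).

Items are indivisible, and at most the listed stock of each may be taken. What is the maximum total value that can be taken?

158 score

Top feasible selections:
- 2×B + 1×C + 2×D: length 26, value 158
- 1×A + 3×B + 1×C + 1×D: length 26, value 155
- 3×B + 2×D: length 28, value 150
Best: 158 score.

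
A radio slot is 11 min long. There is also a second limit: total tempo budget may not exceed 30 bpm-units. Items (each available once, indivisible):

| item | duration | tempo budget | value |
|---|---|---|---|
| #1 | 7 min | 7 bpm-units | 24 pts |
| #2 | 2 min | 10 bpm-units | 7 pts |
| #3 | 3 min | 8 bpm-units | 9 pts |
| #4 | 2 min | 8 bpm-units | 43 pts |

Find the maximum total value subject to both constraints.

74 pts

Feasible sets respecting both limits:
- #1+#2+#4: duration 11, tempo budget 25, value 74
- #1+#4: duration 9, tempo budget 15, value 67
- #2+#3+#4: duration 7, tempo budget 26, value 59
Best: 74 pts.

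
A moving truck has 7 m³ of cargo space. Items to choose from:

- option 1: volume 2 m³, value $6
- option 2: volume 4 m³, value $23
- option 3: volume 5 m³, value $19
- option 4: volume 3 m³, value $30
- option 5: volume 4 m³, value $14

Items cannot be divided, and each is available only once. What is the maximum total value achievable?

This is a 0/1 knapsack; check combinations near the capacity.
- option 2+option 4: volume 4+3=7, value 23+30=53
- option 4+option 5: volume 3+4=7, value 30+14=44
- option 1+option 4: volume 2+3=5, value 6+30=36
Best: $53.

$53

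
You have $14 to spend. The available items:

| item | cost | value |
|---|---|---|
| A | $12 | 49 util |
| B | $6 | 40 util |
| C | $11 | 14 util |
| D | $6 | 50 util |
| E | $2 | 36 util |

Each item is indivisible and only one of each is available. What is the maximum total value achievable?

This is a 0/1 knapsack; check combinations near the capacity.
- B+D+E: cost 6+6+2=14, value 40+50+36=126
- B+D: cost 6+6=12, value 40+50=90
- D+E: cost 6+2=8, value 50+36=86
Best: 126 util.

126 util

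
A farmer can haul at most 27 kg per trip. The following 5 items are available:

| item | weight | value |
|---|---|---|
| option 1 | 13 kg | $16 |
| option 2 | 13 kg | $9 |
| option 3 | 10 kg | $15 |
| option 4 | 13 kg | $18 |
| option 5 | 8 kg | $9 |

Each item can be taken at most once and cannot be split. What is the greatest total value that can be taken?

$34

Check high-value combinations within 27 kg:
- option 1+option 4: weight 13+13=26, value 16+18=34
- option 3+option 4: weight 10+13=23, value 15+18=33
- option 1+option 3: weight 13+10=23, value 16+15=31
- option 4+option 5: weight 13+8=21, value 18+9=27
Best: $34.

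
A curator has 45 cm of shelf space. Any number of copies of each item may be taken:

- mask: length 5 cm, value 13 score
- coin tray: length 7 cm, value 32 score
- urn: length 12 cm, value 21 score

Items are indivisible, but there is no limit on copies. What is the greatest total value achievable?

192 score

Best value-per-unit is coin tray at 32/7, and filling with it alone uses length 6×7=42. No mix of the others beats 6×32 = 192.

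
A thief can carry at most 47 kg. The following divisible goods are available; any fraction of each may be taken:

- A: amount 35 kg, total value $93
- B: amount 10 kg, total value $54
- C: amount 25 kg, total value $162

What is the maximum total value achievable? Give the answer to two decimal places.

247.89

Take in order of value per unit:
- C (162/25 per unit): all 25 → value 162, running total 162.00
- B (54/10 per unit): all 10 → value 54, running total 216.00
- A (93/35 per unit): 12 of 35 → value 12×93/35 = 31.8857, running total 247.89
Total 247.89.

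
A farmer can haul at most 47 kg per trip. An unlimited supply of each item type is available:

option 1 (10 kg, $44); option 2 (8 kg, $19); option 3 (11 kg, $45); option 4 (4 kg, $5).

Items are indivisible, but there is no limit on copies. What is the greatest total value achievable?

Best value-per-unit is option 1 at 44/10; filling with it alone gives 4×44 = 176.
Optimal mix: 1×option 1 + 3×option 3 + 1×option 4 → weight 47, value 184.

$184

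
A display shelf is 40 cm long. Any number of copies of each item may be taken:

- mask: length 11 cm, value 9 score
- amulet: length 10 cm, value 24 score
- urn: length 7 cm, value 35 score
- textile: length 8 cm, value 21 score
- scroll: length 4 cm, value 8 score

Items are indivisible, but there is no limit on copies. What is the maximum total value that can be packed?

183 score

Best value-per-unit is urn at 35/7; filling with it alone gives 5×35 = 175.
Optimal mix: 5×urn + 1×scroll → length 39, value 183.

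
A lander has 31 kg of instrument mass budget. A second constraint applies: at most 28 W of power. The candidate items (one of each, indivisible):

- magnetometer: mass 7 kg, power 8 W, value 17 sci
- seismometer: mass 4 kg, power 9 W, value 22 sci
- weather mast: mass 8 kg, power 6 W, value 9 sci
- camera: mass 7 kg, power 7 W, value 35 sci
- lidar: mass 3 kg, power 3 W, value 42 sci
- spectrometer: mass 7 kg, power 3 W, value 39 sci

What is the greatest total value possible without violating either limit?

147 sci

Feasible sets respecting both limits:
- seismometer+weather mast+camera+lidar+spectrometer: mass 29, power 28, value 147
- seismometer+camera+lidar+spectrometer: mass 21, power 22, value 138
- magnetometer+camera+lidar+spectrometer: mass 24, power 21, value 133
- weather mast+camera+lidar+spectrometer: mass 25, power 19, value 125
Best: 147 sci.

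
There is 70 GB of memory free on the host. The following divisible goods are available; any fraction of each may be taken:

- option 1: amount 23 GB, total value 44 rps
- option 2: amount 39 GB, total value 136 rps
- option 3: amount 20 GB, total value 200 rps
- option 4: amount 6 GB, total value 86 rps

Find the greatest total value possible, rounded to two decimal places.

431.57

Take in order of value per unit:
- option 4 (86/6 per unit): all 6 → value 86, running total 86.00
- option 3 (200/20 per unit): all 20 → value 200, running total 286.00
- option 2 (136/39 per unit): all 39 → value 136, running total 422.00
- option 1 (44/23 per unit): 5 of 23 → value 5×44/23 = 9.5652, running total 431.57
Total 431.57.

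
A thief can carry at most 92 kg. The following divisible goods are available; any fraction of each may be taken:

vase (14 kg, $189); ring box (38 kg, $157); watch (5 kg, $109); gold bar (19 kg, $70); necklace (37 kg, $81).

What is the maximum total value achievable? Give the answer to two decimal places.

560.03

Take in order of value per unit:
- watch (109/5 per unit): all 5 → value 109, running total 109.00
- vase (189/14 per unit): all 14 → value 189, running total 298.00
- ring box (157/38 per unit): all 38 → value 157, running total 455.00
- gold bar (70/19 per unit): all 19 → value 70, running total 525.00
- necklace (81/37 per unit): 16 of 37 → value 16×81/37 = 35.0270, running total 560.03
Total 560.03.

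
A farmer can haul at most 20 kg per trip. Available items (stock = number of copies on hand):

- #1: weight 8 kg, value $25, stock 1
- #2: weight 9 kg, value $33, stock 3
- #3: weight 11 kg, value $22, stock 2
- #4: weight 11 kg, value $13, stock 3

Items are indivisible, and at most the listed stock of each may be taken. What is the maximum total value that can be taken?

Top feasible selections:
- 2×#2: weight 18, value 66
- 1×#1 + 1×#2: weight 17, value 58
- 1×#2 + 1×#3: weight 20, value 55
- 1×#1 + 1×#3: weight 19, value 47
Best: $66.

$66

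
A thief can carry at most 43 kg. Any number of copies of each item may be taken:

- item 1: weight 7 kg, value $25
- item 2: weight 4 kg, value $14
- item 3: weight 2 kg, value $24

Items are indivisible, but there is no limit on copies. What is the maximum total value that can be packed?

$504

Best value-per-unit is item 3 at 24/2, and filling with it alone uses weight 21×2=42. No mix of the others beats 21×24 = 504.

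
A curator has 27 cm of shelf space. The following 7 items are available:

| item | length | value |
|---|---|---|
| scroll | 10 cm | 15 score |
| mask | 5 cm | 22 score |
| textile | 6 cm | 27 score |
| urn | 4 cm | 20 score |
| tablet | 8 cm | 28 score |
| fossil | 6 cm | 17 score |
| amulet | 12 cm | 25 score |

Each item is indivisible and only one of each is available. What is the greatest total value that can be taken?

97 score

Check high-value combinations within 27 cm:
- mask+textile+urn+tablet: length 5+6+4+8=23, value 22+27+20+28=97
- mask+textile+tablet+fossil: length 5+6+8+6=25, value 22+27+28+17=94
- mask+textile+urn+amulet: length 5+6+4+12=27, value 22+27+20+25=94
- textile+urn+tablet+fossil: length 6+4+8+6=24, value 27+20+28+17=92
Best: 97 score.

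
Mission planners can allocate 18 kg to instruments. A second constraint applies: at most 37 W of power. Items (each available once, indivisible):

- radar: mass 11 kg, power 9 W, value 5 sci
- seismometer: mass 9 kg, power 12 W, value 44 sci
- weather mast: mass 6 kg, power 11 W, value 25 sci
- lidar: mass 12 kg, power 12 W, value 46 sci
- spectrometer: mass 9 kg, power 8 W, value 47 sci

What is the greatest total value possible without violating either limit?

Feasible sets respecting both limits:
- seismometer+spectrometer: mass 18, power 20, value 91
- weather mast+spectrometer: mass 15, power 19, value 72
- weather mast+lidar: mass 18, power 23, value 71
- seismometer+weather mast: mass 15, power 23, value 69
Best: 91 sci.

91 sci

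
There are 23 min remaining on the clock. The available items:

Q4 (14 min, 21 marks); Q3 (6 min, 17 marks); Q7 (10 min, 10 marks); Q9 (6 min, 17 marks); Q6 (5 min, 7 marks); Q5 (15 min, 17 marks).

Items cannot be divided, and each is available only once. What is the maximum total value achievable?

Check high-value combinations within 23 min:
- Q3+Q7+Q9: time 6+10+6=22, value 17+10+17=44
- Q3+Q9+Q6: time 6+6+5=17, value 17+17+7=41
- Q4+Q3: time 14+6=20, value 21+17=38
- Q4+Q9: time 14+6=20, value 21+17=38
- Q3+Q9: time 6+6=12, value 17+17=34
Best: 44 marks.

44 marks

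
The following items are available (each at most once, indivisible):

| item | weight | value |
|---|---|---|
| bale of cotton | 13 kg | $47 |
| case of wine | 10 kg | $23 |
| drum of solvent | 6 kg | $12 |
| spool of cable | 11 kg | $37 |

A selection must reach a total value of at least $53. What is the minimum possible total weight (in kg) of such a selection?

Subsets with value ≥ 53, sorted by total weight:
- bale of cotton+drum of solvent: weight 19, value 59
- case of wine+spool of cable: weight 21, value 60
- bale of cotton+case of wine: weight 23, value 70
Minimum weight: 19 kg.

19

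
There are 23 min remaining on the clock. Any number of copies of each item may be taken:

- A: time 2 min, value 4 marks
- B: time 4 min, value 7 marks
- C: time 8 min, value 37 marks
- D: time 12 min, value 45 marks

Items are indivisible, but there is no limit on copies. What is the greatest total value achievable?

Best value-per-unit is C at 37/8; filling with it alone gives 2×37 = 74.
Optimal mix: 3×A + 2×C → time 22, value 86.

86 marks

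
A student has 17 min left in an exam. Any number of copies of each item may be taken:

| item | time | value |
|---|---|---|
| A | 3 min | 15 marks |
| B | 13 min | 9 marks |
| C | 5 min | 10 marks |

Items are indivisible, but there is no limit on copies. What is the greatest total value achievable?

Best value-per-unit is A at 15/3, and filling with it alone uses time 5×3=15. No mix of the others beats 5×15 = 75.

75 marks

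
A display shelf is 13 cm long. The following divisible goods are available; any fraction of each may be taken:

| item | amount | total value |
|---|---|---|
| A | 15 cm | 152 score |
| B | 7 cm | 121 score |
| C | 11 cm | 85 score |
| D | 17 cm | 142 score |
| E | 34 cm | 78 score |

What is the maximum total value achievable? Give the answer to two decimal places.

181.80

Take in order of value per unit:
- B (121/7 per unit): all 7 → value 121, running total 121.00
- A (152/15 per unit): 6 of 15 → value 6×152/15 = 60.8000, running total 181.80
Total 181.80.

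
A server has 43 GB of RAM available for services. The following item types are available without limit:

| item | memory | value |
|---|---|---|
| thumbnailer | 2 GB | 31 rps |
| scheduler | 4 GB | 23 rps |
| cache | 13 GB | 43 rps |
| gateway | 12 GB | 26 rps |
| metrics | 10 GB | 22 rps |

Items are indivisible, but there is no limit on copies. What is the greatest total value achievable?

651 rps

Best value-per-unit is thumbnailer at 31/2, and filling with it alone uses memory 21×2=42. No mix of the others beats 21×31 = 651.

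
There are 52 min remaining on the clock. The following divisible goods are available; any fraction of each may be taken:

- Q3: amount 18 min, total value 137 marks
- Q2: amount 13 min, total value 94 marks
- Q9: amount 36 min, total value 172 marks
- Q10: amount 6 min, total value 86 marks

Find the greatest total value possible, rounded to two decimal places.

Take in order of value per unit:
- Q10 (86/6 per unit): all 6 → value 86, running total 86.00
- Q3 (137/18 per unit): all 18 → value 137, running total 223.00
- Q2 (94/13 per unit): all 13 → value 94, running total 317.00
- Q9 (172/36 per unit): 15 of 36 → value 15×172/36 = 71.6667, running total 388.67
Total 388.67.

388.67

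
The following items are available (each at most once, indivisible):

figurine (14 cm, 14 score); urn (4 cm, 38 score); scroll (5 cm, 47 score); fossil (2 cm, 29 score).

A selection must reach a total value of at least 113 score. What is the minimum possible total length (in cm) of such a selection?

11

Subsets with value ≥ 113, sorted by total length:
- urn+scroll+fossil: length 11, value 114
- figurine+urn+scroll+fossil: length 25, value 128
Minimum length: 11 cm.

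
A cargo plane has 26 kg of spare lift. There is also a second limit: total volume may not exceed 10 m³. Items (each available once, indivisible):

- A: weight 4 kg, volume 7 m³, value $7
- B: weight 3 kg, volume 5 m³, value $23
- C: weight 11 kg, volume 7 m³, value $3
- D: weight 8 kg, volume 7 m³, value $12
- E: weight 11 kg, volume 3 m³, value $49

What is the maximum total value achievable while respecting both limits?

Feasible sets respecting both limits:
- B+E: weight 14, volume 8, value 72
- D+E: weight 19, volume 10, value 61
- A+E: weight 15, volume 10, value 56
Best: $72.

$72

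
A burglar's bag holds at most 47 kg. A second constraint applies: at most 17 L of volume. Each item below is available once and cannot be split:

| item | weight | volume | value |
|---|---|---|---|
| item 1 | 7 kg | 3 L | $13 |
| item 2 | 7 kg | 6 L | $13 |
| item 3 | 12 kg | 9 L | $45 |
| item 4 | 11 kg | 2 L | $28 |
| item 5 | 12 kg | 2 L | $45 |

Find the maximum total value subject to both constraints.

$131

Feasible sets respecting both limits:
- item 1+item 3+item 4+item 5: weight 42, volume 16, value 131
- item 3+item 4+item 5: weight 35, volume 13, value 118
- item 1+item 3+item 5: weight 31, volume 14, value 103
Best: $131.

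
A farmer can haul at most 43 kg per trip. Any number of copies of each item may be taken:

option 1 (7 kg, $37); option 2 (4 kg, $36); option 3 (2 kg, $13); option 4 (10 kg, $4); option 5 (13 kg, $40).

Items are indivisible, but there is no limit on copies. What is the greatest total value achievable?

Best value-per-unit is option 2 at 36/4; filling with it alone gives 10×36 = 360.
Optimal mix: 10×option 2 + 1×option 3 → weight 42, value 373.

$373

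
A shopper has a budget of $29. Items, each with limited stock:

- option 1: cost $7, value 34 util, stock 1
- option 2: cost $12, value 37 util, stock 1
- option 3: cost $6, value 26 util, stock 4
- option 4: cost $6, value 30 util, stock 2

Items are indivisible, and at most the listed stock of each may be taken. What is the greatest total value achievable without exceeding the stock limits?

Best selections within cost 29 and stock limits:
- 1×option 1 + 1×option 3 + 2×option 4: cost 25, value 120
- 1×option 1 + 2×option 3 + 1×option 4: cost 25, value 116
- 2×option 3 + 2×option 4: cost 24, value 112
- 1×option 1 + 3×option 3: cost 25, value 112
Best: 120 util.

120 util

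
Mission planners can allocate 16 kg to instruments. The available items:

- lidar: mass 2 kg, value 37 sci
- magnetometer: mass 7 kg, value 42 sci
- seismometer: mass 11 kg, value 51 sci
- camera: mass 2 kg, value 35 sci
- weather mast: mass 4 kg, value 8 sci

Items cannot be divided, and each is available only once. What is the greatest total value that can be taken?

Check high-value combinations within 16 kg:
- lidar+seismometer+camera: mass 2+11+2=15, value 37+51+35=123
- lidar+magnetometer+camera+weather mast: mass 2+7+2+4=15, value 37+42+35+8=122
- lidar+magnetometer+camera: mass 2+7+2=11, value 37+42+35=114
Best: 123 sci.

123 sci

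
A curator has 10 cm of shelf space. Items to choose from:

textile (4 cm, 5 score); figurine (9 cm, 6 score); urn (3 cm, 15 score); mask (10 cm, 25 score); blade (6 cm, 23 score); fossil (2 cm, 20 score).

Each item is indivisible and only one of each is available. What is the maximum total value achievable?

43 score

Check high-value combinations within 10 cm:
- blade+fossil: length 6+2=8, value 23+20=43
- textile+urn+fossil: length 4+3+2=9, value 5+15+20=40
- urn+blade: length 3+6=9, value 15+23=38
- urn+fossil: length 3+2=5, value 15+20=35
- textile+blade: length 4+6=10, value 5+23=28
Best: 43 score.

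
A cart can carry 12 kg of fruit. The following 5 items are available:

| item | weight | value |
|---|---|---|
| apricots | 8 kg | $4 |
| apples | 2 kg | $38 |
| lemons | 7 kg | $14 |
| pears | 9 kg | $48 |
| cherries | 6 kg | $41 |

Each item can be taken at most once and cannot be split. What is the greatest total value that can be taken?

$86

This is a 0/1 knapsack; check combinations near the capacity.
- apples+pears: weight 2+9=11, value 38+48=86
- apples+cherries: weight 2+6=8, value 38+41=79
- apples+lemons: weight 2+7=9, value 38+14=52
- pears: weight 9, value 48
- apricots+apples: weight 8+2=10, value 4+38=42
Best: $86.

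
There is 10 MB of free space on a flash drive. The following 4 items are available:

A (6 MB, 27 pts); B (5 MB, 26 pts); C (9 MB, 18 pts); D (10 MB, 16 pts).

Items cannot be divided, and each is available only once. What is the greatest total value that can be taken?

27 pts

Check high-value combinations within 10 MB:
- A: size 6, value 27
- B: size 5, value 26
- C: size 9, value 18
- D: size 10, value 16
Best: 27 pts.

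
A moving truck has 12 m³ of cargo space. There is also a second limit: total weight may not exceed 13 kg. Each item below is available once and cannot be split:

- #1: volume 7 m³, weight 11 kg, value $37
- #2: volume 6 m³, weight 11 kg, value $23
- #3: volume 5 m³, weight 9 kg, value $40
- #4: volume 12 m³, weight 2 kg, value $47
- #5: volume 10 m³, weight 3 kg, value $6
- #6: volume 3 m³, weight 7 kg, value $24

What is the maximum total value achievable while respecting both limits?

$47

Feasible sets respecting both limits:
- #4: volume 12, weight 2, value 47
- #3: volume 5, weight 9, value 40
- #1: volume 7, weight 11, value 37
- #6: volume 3, weight 7, value 24
Best: $47.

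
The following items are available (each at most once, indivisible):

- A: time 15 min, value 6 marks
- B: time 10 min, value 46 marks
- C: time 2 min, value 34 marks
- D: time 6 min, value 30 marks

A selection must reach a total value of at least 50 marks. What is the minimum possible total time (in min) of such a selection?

Subsets with value ≥ 50, sorted by total time:
- C+D: time 8, value 64
- B+C: time 12, value 80
- B+D: time 16, value 76
- B+C+D: time 18, value 110
Minimum time: 8 min.

8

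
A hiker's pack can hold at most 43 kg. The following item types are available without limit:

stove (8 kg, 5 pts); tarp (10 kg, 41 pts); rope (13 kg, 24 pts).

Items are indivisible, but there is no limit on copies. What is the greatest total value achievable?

164 pts

Best value-per-unit is tarp at 41/10, and filling with it alone uses weight 4×10=40. No mix of the others beats 4×41 = 164.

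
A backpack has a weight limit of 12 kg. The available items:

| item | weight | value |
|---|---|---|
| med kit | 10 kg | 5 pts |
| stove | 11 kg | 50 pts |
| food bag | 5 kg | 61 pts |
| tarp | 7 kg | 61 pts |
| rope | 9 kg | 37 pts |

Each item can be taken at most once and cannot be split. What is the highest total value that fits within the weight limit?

122 pts

This is a 0/1 knapsack; check combinations near the capacity.
- food bag+tarp: weight 5+7=12, value 61+61=122
- food bag: weight 5, value 61
- tarp: weight 7, value 61
- stove: weight 11, value 50
- rope: weight 9, value 37
Best: 122 pts.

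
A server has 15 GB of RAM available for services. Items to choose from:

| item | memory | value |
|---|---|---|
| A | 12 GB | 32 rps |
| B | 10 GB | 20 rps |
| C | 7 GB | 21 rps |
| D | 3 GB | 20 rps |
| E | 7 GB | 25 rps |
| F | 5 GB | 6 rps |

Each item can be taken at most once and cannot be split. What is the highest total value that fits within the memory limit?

Check high-value combinations within 15 GB:
- A+D: memory 12+3=15, value 32+20=52
- D+E+F: memory 3+7+5=15, value 20+25+6=51
- C+D+F: memory 7+3+5=15, value 21+20+6=47
- C+E: memory 7+7=14, value 21+25=46
- D+E: memory 3+7=10, value 20+25=45
Best: 52 rps.

52 rps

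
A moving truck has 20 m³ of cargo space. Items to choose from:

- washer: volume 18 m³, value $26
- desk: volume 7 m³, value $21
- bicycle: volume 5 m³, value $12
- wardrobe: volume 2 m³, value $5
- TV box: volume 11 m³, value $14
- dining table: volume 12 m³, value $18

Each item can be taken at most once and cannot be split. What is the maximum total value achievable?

Check high-value combinations within 20 m³:
- desk+wardrobe+TV box: volume 7+2+11=20, value 21+5+14=40
- desk+dining table: volume 7+12=19, value 21+18=39
- desk+bicycle+wardrobe: volume 7+5+2=14, value 21+12+5=38
- desk+TV box: volume 7+11=18, value 21+14=35
Best: $40.

$40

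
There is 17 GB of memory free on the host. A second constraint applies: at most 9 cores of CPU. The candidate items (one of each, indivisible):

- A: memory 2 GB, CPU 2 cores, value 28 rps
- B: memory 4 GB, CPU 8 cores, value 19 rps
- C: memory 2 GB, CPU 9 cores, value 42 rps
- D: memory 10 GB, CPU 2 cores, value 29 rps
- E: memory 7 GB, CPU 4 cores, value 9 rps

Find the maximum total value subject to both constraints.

57 rps

Feasible sets respecting both limits:
- A+D: memory 12, CPU 4, value 57
- C: memory 2, CPU 9, value 42
- D+E: memory 17, CPU 6, value 38
Best: 57 rps.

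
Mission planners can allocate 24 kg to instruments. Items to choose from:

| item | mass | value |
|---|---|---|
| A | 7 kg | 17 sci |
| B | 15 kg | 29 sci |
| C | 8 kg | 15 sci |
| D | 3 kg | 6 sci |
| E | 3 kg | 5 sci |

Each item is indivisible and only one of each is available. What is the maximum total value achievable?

Check high-value combinations within 24 kg:
- A+B: mass 7+15=22, value 17+29=46
- B+C: mass 15+8=23, value 29+15=44
- A+C+D+E: mass 7+8+3+3=21, value 17+15+6+5=43
- B+D+E: mass 15+3+3=21, value 29+6+5=40
- A+C+D: mass 7+8+3=18, value 17+15+6=38
Best: 46 sci.

46 sci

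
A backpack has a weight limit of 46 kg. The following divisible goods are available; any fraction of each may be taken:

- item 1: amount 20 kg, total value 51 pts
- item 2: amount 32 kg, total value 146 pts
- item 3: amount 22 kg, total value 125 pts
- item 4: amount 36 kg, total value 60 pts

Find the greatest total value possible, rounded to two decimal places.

234.50

Take in order of value per unit:
- item 3 (125/22 per unit): all 22 → value 125, running total 125.00
- item 2 (146/32 per unit): 24 of 32 → value 24×146/32 = 109.5000, running total 234.50
Total 234.50.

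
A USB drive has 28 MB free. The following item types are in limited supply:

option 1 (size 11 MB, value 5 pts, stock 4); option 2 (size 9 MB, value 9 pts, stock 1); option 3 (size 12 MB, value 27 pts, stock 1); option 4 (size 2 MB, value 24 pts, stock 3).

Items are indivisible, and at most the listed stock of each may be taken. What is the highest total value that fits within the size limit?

108 pts

Best selections within size 28 and stock limits:
- 1×option 2 + 1×option 3 + 3×option 4: size 27, value 108
- 1×option 3 + 3×option 4: size 18, value 99
- 1×option 1 + 1×option 2 + 3×option 4: size 26, value 86
- 1×option 2 + 1×option 3 + 2×option 4: size 25, value 84
Best: 108 pts.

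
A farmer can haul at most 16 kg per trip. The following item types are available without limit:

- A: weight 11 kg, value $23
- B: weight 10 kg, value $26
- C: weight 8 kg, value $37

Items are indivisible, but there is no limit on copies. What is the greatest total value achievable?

Best value-per-unit is C at 37/8, and filling with it alone uses weight 2×8=16. No mix of the others beats 2×37 = 74.

$74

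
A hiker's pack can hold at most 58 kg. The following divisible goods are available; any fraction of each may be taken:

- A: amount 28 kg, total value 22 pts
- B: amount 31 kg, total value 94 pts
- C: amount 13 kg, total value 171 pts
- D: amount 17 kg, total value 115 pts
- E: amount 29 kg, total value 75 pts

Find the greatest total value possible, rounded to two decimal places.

370.90

Take in order of value per unit:
- C (171/13 per unit): all 13 → value 171, running total 171.00
- D (115/17 per unit): all 17 → value 115, running total 286.00
- B (94/31 per unit): 28 of 31 → value 28×94/31 = 84.9032, running total 370.90
Total 370.90.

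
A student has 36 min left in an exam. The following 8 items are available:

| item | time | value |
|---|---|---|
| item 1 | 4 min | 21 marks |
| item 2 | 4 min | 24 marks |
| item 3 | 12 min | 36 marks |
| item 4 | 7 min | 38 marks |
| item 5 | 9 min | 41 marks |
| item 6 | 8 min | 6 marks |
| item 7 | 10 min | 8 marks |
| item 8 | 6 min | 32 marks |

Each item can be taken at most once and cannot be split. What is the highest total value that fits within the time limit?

160 marks

This is a 0/1 knapsack; check combinations near the capacity.
- item 1+item 2+item 3+item 4+item 5: time 4+4+12+7+9=36, value 21+24+36+38+41=160
- item 1+item 2+item 4+item 5+item 8: time 4+4+7+9+6=30, value 21+24+38+41+32=156
- item 1+item 2+item 3+item 5+item 8: time 4+4+12+9+6=35, value 21+24+36+41+32=154
Best: 160 marks.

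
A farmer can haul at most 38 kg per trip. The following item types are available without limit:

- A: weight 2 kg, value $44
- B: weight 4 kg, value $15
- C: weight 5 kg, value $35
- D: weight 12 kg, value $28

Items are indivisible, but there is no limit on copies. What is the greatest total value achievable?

Best value-per-unit is A at 44/2, and filling with it alone uses weight 19×2=38. No mix of the others beats 19×44 = 836.

$836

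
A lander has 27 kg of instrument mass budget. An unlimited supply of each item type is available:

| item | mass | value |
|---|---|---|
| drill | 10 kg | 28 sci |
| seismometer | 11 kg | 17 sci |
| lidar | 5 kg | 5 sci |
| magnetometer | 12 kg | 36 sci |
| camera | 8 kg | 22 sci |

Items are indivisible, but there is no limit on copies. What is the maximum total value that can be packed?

Best value-per-unit is magnetometer at 36/12; filling with it alone gives 2×36 = 72.
Optimal mix: 1×drill + 2×camera → mass 26, value 72.

72 sci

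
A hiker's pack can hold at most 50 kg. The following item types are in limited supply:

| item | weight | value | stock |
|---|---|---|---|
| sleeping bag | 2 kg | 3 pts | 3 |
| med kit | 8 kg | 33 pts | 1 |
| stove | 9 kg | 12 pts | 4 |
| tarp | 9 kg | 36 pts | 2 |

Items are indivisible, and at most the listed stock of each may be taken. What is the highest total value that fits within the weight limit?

Top feasible selections:
- 3×sleeping bag + 1×med kit + 2×stove + 2×tarp: weight 50, value 138
- 2×sleeping bag + 1×med kit + 2×stove + 2×tarp: weight 48, value 135
- 1×sleeping bag + 1×med kit + 2×stove + 2×tarp: weight 46, value 132
Best: 138 pts.

138 pts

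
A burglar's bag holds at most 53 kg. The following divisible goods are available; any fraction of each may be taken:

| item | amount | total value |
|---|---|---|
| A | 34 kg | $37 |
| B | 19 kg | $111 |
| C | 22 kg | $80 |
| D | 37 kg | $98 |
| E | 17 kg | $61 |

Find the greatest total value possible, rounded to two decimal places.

234.06

Take in order of value per unit:
- B (111/19 per unit): all 19 → value 111, running total 111.00
- C (80/22 per unit): all 22 → value 80, running total 191.00
- E (61/17 per unit): 12 of 17 → value 12×61/17 = 43.0588, running total 234.06
Total 234.06.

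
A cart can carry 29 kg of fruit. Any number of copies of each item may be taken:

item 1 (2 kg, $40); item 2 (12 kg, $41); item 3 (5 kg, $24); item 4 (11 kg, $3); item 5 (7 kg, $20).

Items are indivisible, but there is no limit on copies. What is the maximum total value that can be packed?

Best value-per-unit is item 1 at 40/2, and filling with it alone uses weight 14×2=28. No mix of the others beats 14×40 = 560.

$560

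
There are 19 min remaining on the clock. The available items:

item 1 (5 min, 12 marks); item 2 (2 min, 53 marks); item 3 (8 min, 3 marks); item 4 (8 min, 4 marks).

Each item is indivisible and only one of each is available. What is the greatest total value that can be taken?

69 marks

This is a 0/1 knapsack; check combinations near the capacity.
- item 1+item 2+item 4: time 5+2+8=15, value 12+53+4=69
- item 1+item 2+item 3: time 5+2+8=15, value 12+53+3=68
- item 1+item 2: time 5+2=7, value 12+53=65
Best: 69 marks.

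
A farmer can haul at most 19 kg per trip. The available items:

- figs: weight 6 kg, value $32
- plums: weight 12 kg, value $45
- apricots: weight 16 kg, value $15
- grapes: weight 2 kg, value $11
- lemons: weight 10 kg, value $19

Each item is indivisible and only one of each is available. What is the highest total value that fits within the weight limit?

$77

This is a 0/1 knapsack; check combinations near the capacity.
- figs+plums: weight 6+12=18, value 32+45=77
- figs+grapes+lemons: weight 6+2+10=18, value 32+11+19=62
- plums+grapes: weight 12+2=14, value 45+11=56
Best: $77.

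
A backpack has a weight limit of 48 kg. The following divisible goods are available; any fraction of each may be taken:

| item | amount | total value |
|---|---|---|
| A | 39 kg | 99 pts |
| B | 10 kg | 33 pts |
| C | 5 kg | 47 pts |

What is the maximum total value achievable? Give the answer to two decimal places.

163.77

Take in order of value per unit:
- C (47/5 per unit): all 5 → value 47, running total 47.00
- B (33/10 per unit): all 10 → value 33, running total 80.00
- A (99/39 per unit): 33 of 39 → value 33×99/39 = 83.7692, running total 163.77
Total 163.77.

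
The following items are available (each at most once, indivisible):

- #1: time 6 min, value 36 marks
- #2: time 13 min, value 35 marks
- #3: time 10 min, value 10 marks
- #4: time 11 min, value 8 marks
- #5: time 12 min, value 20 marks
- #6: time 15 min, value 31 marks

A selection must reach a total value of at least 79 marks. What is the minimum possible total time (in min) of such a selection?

Subsets with value ≥ 79, sorted by total time:
- #1+#2+#3: time 29, value 81
- #1+#2+#4: time 30, value 79
Minimum time: 29 min.

29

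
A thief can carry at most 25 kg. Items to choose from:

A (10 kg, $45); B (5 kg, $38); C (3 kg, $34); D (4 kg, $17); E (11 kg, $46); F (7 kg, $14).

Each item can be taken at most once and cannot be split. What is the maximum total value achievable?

$135

Check high-value combinations within 25 kg:
- B+C+D+E: weight 5+3+4+11=23, value 38+34+17+46=135
- A+B+C+D: weight 10+5+3+4=22, value 45+38+34+17=134
- A+B+C+F: weight 10+5+3+7=25, value 45+38+34+14=131
- A+C+E: weight 10+3+11=24, value 45+34+46=125
Best: $135.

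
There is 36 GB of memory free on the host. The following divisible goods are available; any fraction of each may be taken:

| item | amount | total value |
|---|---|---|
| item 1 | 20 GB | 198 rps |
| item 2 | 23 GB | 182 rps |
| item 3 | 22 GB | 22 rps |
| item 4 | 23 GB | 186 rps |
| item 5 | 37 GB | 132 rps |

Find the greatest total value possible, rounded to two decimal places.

327.39

Take in order of value per unit:
- item 1 (198/20 per unit): all 20 → value 198, running total 198.00
- item 4 (186/23 per unit): 16 of 23 → value 16×186/23 = 129.3913, running total 327.39
Total 327.39.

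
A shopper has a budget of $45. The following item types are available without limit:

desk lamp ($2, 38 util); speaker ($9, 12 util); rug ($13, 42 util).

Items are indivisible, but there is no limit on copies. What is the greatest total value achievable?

836 util

Best value-per-unit is desk lamp at 38/2, and filling with it alone uses cost 22×2=44. No mix of the others beats 22×38 = 836.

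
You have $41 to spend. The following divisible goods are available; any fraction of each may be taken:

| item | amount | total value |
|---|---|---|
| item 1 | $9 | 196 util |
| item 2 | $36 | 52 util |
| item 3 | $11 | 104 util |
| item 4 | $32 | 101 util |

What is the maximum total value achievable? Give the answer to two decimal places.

366.28

Take in order of value per unit:
- item 1 (196/9 per unit): all 9 → value 196, running total 196.00
- item 3 (104/11 per unit): all 11 → value 104, running total 300.00
- item 4 (101/32 per unit): 21 of 32 → value 21×101/32 = 66.2813, running total 366.28
Total 366.28.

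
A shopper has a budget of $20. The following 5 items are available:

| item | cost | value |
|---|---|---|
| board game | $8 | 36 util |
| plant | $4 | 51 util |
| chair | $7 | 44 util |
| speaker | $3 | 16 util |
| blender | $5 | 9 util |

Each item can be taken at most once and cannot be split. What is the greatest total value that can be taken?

Check high-value combinations within $20:
- board game+plant+chair: cost 8+4+7=19, value 36+51+44=131
- plant+chair+speaker+blender: cost 4+7+3+5=19, value 51+44+16+9=120
- board game+plant+speaker+blender: cost 8+4+3+5=20, value 36+51+16+9=112
- plant+chair+speaker: cost 4+7+3=14, value 51+44+16=111
Best: 131 util.

131 util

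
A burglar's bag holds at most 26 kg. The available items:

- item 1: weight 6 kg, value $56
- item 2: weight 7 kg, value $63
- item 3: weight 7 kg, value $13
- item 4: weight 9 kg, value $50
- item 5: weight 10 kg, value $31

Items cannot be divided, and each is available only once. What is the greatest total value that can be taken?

$169

Check high-value combinations within 26 kg:
- item 1+item 2+item 4: weight 6+7+9=22, value 56+63+50=169
- item 1+item 2+item 5: weight 6+7+10=23, value 56+63+31=150
- item 2+item 4+item 5: weight 7+9+10=26, value 63+50+31=144
Best: $169.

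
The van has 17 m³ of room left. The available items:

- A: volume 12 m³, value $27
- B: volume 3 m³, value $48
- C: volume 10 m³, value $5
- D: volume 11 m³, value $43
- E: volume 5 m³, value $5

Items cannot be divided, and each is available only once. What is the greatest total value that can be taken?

$91

Check high-value combinations within 17 m³:
- B+D: volume 3+11=14, value 48+43=91
- A+B: volume 12+3=15, value 27+48=75
- B+E: volume 3+5=8, value 48+5=53
- B+C: volume 3+10=13, value 48+5=53
- B: volume 3, value 48
Best: $91.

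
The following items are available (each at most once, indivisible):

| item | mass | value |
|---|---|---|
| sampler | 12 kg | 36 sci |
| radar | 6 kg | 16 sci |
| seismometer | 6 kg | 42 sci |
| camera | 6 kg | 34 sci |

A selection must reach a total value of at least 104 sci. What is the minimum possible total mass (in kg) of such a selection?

24

Subsets with value ≥ 104, sorted by total mass:
- sampler+seismometer+camera: mass 24, value 112
- sampler+radar+seismometer+camera: mass 30, value 128
Minimum mass: 24 kg.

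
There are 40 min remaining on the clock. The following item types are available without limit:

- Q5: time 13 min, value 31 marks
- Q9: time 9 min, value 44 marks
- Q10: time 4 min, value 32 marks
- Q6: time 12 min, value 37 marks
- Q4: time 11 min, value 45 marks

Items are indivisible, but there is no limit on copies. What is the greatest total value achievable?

Best value-per-unit is Q10 at 32/4, and filling with it alone uses time 10×4=40. No mix of the others beats 10×32 = 320.

320 marks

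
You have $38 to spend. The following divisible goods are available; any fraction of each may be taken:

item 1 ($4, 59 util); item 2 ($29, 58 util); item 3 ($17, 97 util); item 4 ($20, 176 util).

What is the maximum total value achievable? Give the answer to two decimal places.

Take in order of value per unit:
- item 1 (59/4 per unit): all 4 → value 59, running total 59.00
- item 4 (176/20 per unit): all 20 → value 176, running total 235.00
- item 3 (97/17 per unit): 14 of 17 → value 14×97/17 = 79.8824, running total 314.88
Total 314.88.

314.88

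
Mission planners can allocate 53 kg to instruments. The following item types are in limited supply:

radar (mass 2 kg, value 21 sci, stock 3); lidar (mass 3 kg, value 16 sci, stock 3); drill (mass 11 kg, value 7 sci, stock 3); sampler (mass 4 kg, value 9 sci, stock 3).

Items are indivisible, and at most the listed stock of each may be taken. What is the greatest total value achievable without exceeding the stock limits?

152 sci

Top feasible selections:
- 3×radar + 3×lidar + 2×drill + 3×sampler: mass 49, value 152
- 3×radar + 3×lidar + 1×drill + 3×sampler: mass 38, value 145
- 3×radar + 3×lidar + 2×drill + 2×sampler: mass 45, value 143
Best: 152 sci.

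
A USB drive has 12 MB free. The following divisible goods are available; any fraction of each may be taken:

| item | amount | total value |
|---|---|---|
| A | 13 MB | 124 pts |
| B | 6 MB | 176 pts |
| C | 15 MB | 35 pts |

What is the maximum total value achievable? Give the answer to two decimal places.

233.23

Take in order of value per unit:
- B (176/6 per unit): all 6 → value 176, running total 176.00
- A (124/13 per unit): 6 of 13 → value 6×124/13 = 57.2308, running total 233.23
Total 233.23.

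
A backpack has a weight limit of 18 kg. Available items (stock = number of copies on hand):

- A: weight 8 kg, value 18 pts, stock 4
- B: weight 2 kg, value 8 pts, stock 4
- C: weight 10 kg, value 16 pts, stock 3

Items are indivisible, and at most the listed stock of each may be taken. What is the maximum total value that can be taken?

50 pts

Top feasible selections:
- 1×A + 4×B: weight 16, value 50
- 4×B + 1×C: weight 18, value 48
Best: 50 pts.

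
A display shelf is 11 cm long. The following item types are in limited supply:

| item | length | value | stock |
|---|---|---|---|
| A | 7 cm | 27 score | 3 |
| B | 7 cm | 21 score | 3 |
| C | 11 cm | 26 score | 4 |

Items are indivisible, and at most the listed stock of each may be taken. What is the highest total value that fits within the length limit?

27 score

Best selections within length 11 and stock limits:
- 1×A: length 7, value 27
- 1×C: length 11, value 26
Best: 27 score.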